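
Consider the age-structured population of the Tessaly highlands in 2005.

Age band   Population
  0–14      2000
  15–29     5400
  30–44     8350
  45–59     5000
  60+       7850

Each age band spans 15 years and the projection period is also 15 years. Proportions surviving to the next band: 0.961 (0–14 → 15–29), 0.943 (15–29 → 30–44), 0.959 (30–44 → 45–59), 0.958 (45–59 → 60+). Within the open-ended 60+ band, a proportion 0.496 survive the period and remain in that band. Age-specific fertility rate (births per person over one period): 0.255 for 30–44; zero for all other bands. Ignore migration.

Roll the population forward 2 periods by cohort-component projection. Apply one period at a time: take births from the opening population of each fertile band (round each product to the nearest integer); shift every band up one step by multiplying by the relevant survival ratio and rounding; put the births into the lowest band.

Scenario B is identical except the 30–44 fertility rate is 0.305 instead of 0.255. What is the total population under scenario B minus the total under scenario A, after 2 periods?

657

Call the bands 1 to 5, youngest first.
After projecting period 1:
Births: 8350 × 0.255 = 2129
Band 2: 2000 × 0.961 = 1922
Band 3: 5400 × 0.943 = 5092
Band 4: 8350 × 0.959 = 8008
Band 5: 5000 × 0.958 + 7850 × 0.496 = 4790 + 3894 = 8684
End of period: [2129, 1922, 5092, 8008, 8684]
After projecting period 2:
Births: 5092 × 0.255 = 1298
Band 2: 2129 × 0.961 = 2046
Band 3: 1922 × 0.943 = 1812
Band 4: 5092 × 0.959 = 4883
Band 5: 8008 × 0.958 + 8684 × 0.496 = 7672 + 4307 = 11979
End of period: [1298, 2046, 1812, 4883, 11979]
Scenario A total after 2 periods: 22018
Scenario B projection —
After projecting period 1:
Births: 8350 × 0.305 = 2547
Band 2: 2000 × 0.961 = 1922
Band 3: 5400 × 0.943 = 5092
Band 4: 8350 × 0.959 = 8008
Band 5: 5000 × 0.958 + 7850 × 0.496 = 4790 + 3894 = 8684
End of period: [2547, 1922, 5092, 8008, 8684]
After projecting period 2:
Births: 5092 × 0.305 = 1553
Band 2: 2547 × 0.961 = 2448
Band 3: 1922 × 0.943 = 1812
Band 4: 5092 × 0.959 = 4883
Band 5: 8008 × 0.958 + 8684 × 0.496 = 7672 + 4307 = 11979
End of period: [1553, 2448, 1812, 4883, 11979]
Scenario B total after 2 periods: 22675
Difference B − A = 22675 − 22018 = 657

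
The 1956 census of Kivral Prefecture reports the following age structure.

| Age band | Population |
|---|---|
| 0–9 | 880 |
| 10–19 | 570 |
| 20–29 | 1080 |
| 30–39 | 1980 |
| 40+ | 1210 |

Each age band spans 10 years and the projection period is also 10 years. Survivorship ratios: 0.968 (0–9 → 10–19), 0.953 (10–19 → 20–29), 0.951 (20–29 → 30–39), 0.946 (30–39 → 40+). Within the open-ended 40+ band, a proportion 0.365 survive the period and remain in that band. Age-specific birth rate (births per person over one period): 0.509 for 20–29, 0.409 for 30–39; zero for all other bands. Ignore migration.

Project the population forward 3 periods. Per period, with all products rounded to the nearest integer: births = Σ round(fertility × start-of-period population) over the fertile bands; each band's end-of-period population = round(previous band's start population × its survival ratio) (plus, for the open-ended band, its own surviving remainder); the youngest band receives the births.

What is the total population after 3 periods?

4475

Period 1:
Births: 1080 * 0.509 = 550, 1980 * 0.409 = 810 → 1360
10–19: 880 * 0.968 = 852
20–29: 570 * 0.953 = 543
30–39: 1080 * 0.951 = 1027
40+: 1980 * 0.946 + 1210 * 0.365 = 1873 + 442 = 2315
Giving 1360 / 852 / 543 / 1027 / 2315.
Period 2:
Births: 543 * 0.509 = 276, 1027 * 0.409 = 420 → 696
10–19: 1360 * 0.968 = 1316
20–29: 852 * 0.953 = 812
30–39: 543 * 0.951 = 516
40+: 1027 * 0.946 + 2315 * 0.365 = 972 + 845 = 1817
Giving 696 / 1316 / 812 / 516 / 1817.
Period 3:
Births: 812 * 0.509 = 413, 516 * 0.409 = 211 → 624
10–19: 696 * 0.968 = 674
20–29: 1316 * 0.953 = 1254
30–39: 812 * 0.951 = 772
40+: 516 * 0.946 + 1817 * 0.365 = 488 + 663 = 1151
Giving 624 / 674 / 1254 / 772 / 1151.
Total after period 3: 624 + 674 + 1254 + 772 + 1151 = 4475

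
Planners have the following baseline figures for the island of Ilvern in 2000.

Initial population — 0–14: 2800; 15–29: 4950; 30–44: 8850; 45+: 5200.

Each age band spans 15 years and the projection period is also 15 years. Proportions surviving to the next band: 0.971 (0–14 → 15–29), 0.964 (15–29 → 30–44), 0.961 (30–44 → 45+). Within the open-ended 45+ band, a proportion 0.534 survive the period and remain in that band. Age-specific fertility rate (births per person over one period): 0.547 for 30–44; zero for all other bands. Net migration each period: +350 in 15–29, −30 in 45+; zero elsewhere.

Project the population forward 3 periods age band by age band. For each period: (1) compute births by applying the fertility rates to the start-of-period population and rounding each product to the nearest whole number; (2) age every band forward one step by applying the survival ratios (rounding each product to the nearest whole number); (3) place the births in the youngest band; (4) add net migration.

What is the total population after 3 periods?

17828

— Period 1 —
Births: 8850 * 0.547 = 4841
15–29: 2800 * 0.971 = 2719
30–44: 4950 * 0.964 = 4772
45+: 8850 * 0.961 + 5200 * 0.534 = 8505 + 2777 = 11282
Net migration: 15–29 + 350 → 3069; 45+ − 30 → 11252
Giving 4841 / 3069 / 4772 / 11252.
— Period 2 —
Births: 4772 * 0.547 = 2610
15–29: 4841 * 0.971 = 4701
30–44: 3069 * 0.964 = 2959
45+: 4772 * 0.961 + 11252 * 0.534 = 4586 + 6009 = 10595
Net migration: 15–29 + 350 → 5051; 45+ − 30 → 10565
Giving 2610 / 5051 / 2959 / 10565.
— Period 3 —
Births: 2959 * 0.547 = 1619
15–29: 2610 * 0.971 = 2534
30–44: 5051 * 0.964 = 4869
45+: 2959 * 0.961 + 10565 * 0.534 = 2844 + 5642 = 8486
Net migration: 15–29 + 350 → 2884; 45+ − 30 → 8456
Giving 1619 / 2884 / 4869 / 8456.
Total after period 3: 1619 + 2884 + 4869 + 8456 = 17828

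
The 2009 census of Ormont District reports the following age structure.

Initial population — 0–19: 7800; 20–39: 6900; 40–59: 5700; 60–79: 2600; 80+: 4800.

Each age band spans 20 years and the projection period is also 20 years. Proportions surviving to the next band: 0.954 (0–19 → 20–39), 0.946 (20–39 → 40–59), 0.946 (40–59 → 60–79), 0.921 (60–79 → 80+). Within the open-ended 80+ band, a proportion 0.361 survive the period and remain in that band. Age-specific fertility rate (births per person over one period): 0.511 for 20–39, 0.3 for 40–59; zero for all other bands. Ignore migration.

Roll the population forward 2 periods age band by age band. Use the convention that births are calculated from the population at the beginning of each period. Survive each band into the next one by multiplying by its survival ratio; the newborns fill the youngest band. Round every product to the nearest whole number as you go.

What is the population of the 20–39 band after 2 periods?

4995

(Bands numbered youngest = 1 to oldest = 5.)
After projecting period 1:
Births: 6900 * 0.511 = 3526  |  5700 * 0.3 = 1710 → 5236
Band 2: 7800 * 0.954 = 7441
Band 3: 6900 * 0.946 = 6527
Band 4: 5700 * 0.946 = 5392
Band 5: 2600 * 0.921 + 4800 * 0.361 = 2395 + 1733 = 4128
End of period: [5236, 7441, 6527, 5392, 4128]
After projecting period 2:
Births: 7441 * 0.511 = 3802  |  6527 * 0.3 = 1958 → 5760
Band 2: 5236 * 0.954 = 4995
Band 3: 7441 * 0.946 = 7039
Band 4: 6527 * 0.946 = 6175
Band 5: 5392 * 0.921 + 4128 * 0.361 = 4966 + 1490 = 6456
End of period: [5760, 4995, 7039, 6175, 6456]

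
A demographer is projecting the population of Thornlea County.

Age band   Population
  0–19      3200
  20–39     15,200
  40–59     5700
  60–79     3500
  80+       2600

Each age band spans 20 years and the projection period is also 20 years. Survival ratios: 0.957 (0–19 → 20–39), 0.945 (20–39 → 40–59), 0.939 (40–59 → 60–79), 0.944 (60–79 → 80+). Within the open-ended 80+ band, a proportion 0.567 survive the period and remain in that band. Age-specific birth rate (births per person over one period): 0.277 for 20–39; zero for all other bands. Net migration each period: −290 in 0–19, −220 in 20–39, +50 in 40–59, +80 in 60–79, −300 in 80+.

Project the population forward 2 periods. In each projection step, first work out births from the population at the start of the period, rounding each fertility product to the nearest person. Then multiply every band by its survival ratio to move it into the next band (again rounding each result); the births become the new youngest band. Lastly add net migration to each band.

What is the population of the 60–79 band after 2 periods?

After projecting period 1:
Births: 15200 * 0.277 = 4210
20–39: 3200 * 0.957 = 3062
40–59: 15200 * 0.945 = 14364
60–79: 5700 * 0.939 = 5352
80+: 3500 * 0.944 + 2600 * 0.567 = 3304 + 1474 = 4778
Net migration: 0–19 − 290 → 3920; 20–39 − 220 → 2842; 40–59 + 50 → 14414; 60–79 + 80 → 5432; 80+ − 300 → 4478
→ [3920, 2842, 14414, 5432, 4478]
After projecting period 2:
Births: 2842 * 0.277 = 787
20–39: 3920 * 0.957 = 3751
40–59: 2842 * 0.945 = 2686
60–79: 14414 * 0.939 = 13535
80+: 5432 * 0.944 + 4478 * 0.567 = 5128 + 2539 = 7667
Net migration: 0–19 − 290 → 497; 20–39 − 220 → 3531; 40–59 + 50 → 2736; 60–79 + 80 → 13615; 80+ − 300 → 7367
→ [497, 3531, 2736, 13615, 7367]

13615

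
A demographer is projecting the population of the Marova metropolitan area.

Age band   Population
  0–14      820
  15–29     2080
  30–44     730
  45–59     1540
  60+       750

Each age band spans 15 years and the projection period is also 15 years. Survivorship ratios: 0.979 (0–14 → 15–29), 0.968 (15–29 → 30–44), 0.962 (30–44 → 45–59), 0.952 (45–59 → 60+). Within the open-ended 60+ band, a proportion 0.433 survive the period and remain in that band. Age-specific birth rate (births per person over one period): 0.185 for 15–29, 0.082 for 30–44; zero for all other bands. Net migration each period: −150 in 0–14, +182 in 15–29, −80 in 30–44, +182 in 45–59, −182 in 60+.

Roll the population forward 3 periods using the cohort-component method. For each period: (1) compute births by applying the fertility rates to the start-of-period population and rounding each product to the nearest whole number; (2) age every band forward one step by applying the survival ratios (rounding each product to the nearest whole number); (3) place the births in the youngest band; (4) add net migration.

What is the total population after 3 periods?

Numbering the groups 1..5 from youngest to oldest:
After projecting period 1:
Births: 2080 × 0.185 = 385  |  730 × 0.082 = 60 → 445
Group 2: 820 × 0.979 = 803
Group 3: 2080 × 0.968 = 2013
Group 4: 730 × 0.962 = 702
Group 5: 1540 × 0.952 + 750 × 0.433 = 1466 + 325 = 1791
Net migration: Group 1 − 150 → 295; Group 2 + 182 → 985; Group 3 − 80 → 1933; Group 4 + 182 → 884; Group 5 − 182 → 1609
Giving 295 / 985 / 1933 / 884 / 1609.
After projecting period 2:
Births: 985 × 0.185 = 182  |  1933 × 0.082 = 159 → 341
Group 2: 295 × 0.979 = 289
Group 3: 985 × 0.968 = 953
Group 4: 1933 × 0.962 = 1860
Group 5: 884 × 0.952 + 1609 × 0.433 = 842 + 697 = 1539
Net migration: Group 1 − 150 → 191; Group 2 + 182 → 471; Group 3 − 80 → 873; Group 4 + 182 → 2042; Group 5 − 182 → 1357
Giving 191 / 471 / 873 / 2042 / 1357.
After projecting period 3:
Births: 471 × 0.185 = 87  |  873 × 0.082 = 72 → 159
Group 2: 191 × 0.979 = 187
Group 3: 471 × 0.968 = 456
Group 4: 873 × 0.962 = 840
Group 5: 2042 × 0.952 + 1357 × 0.433 = 1944 + 588 = 2532
Net migration: Group 1 − 150 → 9; Group 2 + 182 → 369; Group 3 − 80 → 376; Group 4 + 182 → 1022; Group 5 − 182 → 2350
Giving 9 / 369 / 376 / 1022 / 2350.
Total after period 3: 9 + 369 + 376 + 1022 + 2350 = 4126

4126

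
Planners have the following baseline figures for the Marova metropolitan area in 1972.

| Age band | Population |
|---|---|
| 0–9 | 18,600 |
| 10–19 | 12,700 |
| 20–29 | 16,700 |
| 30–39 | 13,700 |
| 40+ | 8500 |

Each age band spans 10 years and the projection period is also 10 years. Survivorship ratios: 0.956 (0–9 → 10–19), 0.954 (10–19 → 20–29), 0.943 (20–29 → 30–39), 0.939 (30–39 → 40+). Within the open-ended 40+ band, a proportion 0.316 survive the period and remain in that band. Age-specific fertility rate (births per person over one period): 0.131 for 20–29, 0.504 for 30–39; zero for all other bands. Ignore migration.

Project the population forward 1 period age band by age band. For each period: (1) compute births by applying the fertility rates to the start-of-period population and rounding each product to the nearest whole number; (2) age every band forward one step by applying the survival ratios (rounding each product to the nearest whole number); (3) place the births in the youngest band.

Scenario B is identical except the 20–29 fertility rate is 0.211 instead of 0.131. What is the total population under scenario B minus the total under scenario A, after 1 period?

Period 1:
Births: 16700 × 0.131 = 2188  |  13700 × 0.504 = 6905 → total 9093
10–19: 18600 × 0.956 = 17782
20–29: 12700 × 0.954 = 12116
30–39: 16700 × 0.943 = 15748
40+: 13700 × 0.939 + 8500 × 0.316 = 12864 + 2686 = 15550
→ [9093, 17782, 12116, 15748, 15550]
Scenario A total after 1 period: 70289
Scenario B projection —
Period 1:
Births: 16700 × 0.211 = 3524  |  13700 × 0.504 = 6905 → total 10429
10–19: 18600 × 0.956 = 17782
20–29: 12700 × 0.954 = 12116
30–39: 16700 × 0.943 = 15748
40+: 13700 × 0.939 + 8500 × 0.316 = 12864 + 2686 = 15550
→ [10429, 17782, 12116, 15748, 15550]
Scenario B total after 1 period: 71625
Difference B − A = 71625 − 70289 = 1336

1336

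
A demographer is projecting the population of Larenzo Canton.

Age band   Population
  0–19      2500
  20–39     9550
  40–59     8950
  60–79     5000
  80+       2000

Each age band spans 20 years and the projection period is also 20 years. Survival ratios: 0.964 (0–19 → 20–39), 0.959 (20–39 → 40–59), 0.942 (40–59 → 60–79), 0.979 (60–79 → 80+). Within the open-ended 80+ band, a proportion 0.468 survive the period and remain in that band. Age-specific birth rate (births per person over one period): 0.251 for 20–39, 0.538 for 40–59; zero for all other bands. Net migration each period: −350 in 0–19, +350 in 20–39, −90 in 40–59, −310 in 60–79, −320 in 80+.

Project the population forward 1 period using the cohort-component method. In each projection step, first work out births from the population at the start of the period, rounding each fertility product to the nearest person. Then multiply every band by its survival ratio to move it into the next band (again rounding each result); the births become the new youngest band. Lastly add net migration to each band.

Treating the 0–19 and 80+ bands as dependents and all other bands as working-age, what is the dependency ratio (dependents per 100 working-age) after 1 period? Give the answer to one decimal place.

[period 1]
Births: 9550 * 0.251 = 2397  |  8950 * 0.538 = 4815 → total 7212
20–39: 2500 * 0.964 = 2410
40–59: 9550 * 0.959 = 9158
60–79: 8950 * 0.942 = 8431
80+: 5000 * 0.979 + 2000 * 0.468 = 4895 + 936 = 5831
Net migration: 0–19 − 350 → 6862; 20–39 + 350 → 2760; 40–59 − 90 → 9068; 60–79 − 310 → 8121; 80+ − 320 → 5511
→ [6862, 2760, 9068, 8121, 5511]
Dependents (band 0–19 + band 80+) = 6862 + 5511 = 12373; working-age = 19949; ratio = 12373/19949 × 100 = 62.0

62.0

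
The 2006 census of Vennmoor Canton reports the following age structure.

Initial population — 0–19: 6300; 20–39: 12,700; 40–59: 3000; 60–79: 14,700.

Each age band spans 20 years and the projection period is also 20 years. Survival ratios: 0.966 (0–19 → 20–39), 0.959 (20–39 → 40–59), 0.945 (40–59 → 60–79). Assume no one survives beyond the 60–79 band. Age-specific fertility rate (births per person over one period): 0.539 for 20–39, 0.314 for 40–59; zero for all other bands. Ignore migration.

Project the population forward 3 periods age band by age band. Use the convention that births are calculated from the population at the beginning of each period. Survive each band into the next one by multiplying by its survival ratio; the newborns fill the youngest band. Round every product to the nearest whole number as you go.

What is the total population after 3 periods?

25478

Let band 1 be 0–19 through band 4 = 60–79.
Period 1:
Births: 12700 * 0.539 = 6845, 3000 * 0.314 = 942 → total 7787
Band 2: 6300 * 0.966 = 6086
Band 3: 12700 * 0.959 = 12179
Band 4: 3000 * 0.945 = 2835
→ [7787, 6086, 12179, 2835]
Period 2:
Births: 6086 * 0.539 = 3280, 12179 * 0.314 = 3824 → total 7104
Band 2: 7787 * 0.966 = 7522
Band 3: 6086 * 0.959 = 5836
Band 4: 12179 * 0.945 = 11509
→ [7104, 7522, 5836, 11509]
Period 3:
Births: 7522 * 0.539 = 4054, 5836 * 0.314 = 1833 → total 5887
Band 2: 7104 * 0.966 = 6862
Band 3: 7522 * 0.959 = 7214
Band 4: 5836 * 0.945 = 5515
→ [5887, 6862, 7214, 5515]
Total after period 3: 5887 + 6862 + 7214 + 5515 = 25478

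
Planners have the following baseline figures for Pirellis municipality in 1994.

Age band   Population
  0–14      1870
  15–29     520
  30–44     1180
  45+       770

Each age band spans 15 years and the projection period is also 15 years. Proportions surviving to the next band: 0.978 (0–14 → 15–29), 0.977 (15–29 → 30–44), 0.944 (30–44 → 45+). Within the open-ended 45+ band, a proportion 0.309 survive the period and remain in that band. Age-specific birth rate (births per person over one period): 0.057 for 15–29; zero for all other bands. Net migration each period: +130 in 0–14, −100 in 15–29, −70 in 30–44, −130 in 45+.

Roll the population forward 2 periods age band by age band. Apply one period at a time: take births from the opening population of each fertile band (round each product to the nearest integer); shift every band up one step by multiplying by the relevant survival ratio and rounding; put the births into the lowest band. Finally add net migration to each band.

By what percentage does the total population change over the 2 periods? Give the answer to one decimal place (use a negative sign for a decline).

Numbering the bands 1..4 from youngest to oldest:
[period 1]
Births: 520 × 0.057 = 30
Band 2: 1870 × 0.978 = 1829
Band 3: 520 × 0.977 = 508
Band 4: 1180 × 0.944 + 770 × 0.309 = 1114 + 238 = 1352
Net migration: Band 1 + 130 → 160; Band 2 − 100 → 1729; Band 3 − 70 → 438; Band 4 − 130 → 1222
→ [160, 1729, 438, 1222]
[period 2]
Births: 1729 × 0.057 = 99
Band 2: 160 × 0.978 = 156
Band 3: 1729 × 0.977 = 1689
Band 4: 438 × 0.944 + 1222 × 0.309 = 413 + 378 = 791
Net migration: Band 1 + 130 → 229; Band 2 − 100 → 56; Band 3 − 70 → 1619; Band 4 − 130 → 661
→ [229, 56, 1619, 661]
Total: 4340 → 2565; change = -1775; percentage change = -40.9%

-40.9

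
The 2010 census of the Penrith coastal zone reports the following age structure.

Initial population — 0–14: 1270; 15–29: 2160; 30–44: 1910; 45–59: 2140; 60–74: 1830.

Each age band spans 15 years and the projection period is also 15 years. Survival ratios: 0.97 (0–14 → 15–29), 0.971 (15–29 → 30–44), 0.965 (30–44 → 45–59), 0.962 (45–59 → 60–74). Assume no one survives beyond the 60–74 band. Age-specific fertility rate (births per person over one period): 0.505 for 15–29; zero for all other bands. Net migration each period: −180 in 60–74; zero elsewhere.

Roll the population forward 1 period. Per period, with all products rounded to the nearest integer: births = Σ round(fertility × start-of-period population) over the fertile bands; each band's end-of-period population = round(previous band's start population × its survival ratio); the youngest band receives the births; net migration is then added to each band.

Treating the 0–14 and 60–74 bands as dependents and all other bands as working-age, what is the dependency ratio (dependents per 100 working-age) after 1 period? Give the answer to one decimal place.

(Groups numbered youngest = 1 to oldest = 5.)
Period 1.
Births: 2160 × 0.505 = 1091
Group 2: 1270 × 0.97 = 1232
Group 3: 2160 × 0.971 = 2097
Group 4: 1910 × 0.965 = 1843
Group 5: 2140 × 0.962 = 2059
Net migration: Group 5 − 180 → 1879
Population now: 0–14=1091, 15–29=1232, 30–44=2097, 45–59=1843, 60–74=1879
Dependents (band 0–14 + band 60–74) = 1091 + 1879 = 2970; working-age = 5172; ratio = 2970/5172 × 100 = 57.4

57.4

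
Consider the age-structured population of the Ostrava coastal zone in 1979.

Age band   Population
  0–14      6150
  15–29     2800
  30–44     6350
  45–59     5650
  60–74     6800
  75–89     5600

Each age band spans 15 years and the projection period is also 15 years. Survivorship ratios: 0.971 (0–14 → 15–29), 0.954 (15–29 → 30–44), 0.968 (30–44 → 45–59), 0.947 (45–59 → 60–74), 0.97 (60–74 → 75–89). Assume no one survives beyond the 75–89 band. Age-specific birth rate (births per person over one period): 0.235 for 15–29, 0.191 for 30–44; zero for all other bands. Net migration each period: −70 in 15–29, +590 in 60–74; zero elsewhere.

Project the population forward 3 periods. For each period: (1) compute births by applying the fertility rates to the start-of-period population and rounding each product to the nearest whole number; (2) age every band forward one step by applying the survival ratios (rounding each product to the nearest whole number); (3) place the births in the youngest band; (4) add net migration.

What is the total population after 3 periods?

Period 1:
Births: 2800 × 0.235 = 658 ; 6350 × 0.191 = 1213 ⇒ total 1871
15–29: 6150 × 0.971 = 5972
30–44: 2800 × 0.954 = 2671
45–59: 6350 × 0.968 = 6147
60–74: 5650 × 0.947 = 5351
75–89: 6800 × 0.97 = 6596
Net migration: 15–29 − 70 → 5902; 60–74 + 590 → 5941
→ [1871, 5902, 2671, 6147, 5941, 6596]
Period 2:
Births: 5902 × 0.235 = 1387 ; 2671 × 0.191 = 510 ⇒ total 1897
15–29: 1871 × 0.971 = 1817
30–44: 5902 × 0.954 = 5631
45–59: 2671 × 0.968 = 2586
60–74: 6147 × 0.947 = 5821
75–89: 5941 × 0.97 = 5763
Net migration: 15–29 − 70 → 1747; 60–74 + 590 → 6411
→ [1897, 1747, 5631, 2586, 6411, 5763]
Period 3:
Births: 1747 × 0.235 = 411 ; 5631 × 0.191 = 1076 ⇒ total 1487
15–29: 1897 × 0.971 = 1842
30–44: 1747 × 0.954 = 1667
45–59: 5631 × 0.968 = 5451
60–74: 2586 × 0.947 = 2449
75–89: 6411 × 0.97 = 6219
Net migration: 15–29 − 70 → 1772; 60–74 + 590 → 3039
→ [1487, 1772, 1667, 5451, 3039, 6219]
Total after period 3: 1487 + 1772 + 1667 + 5451 + 3039 + 6219 = 19635

19635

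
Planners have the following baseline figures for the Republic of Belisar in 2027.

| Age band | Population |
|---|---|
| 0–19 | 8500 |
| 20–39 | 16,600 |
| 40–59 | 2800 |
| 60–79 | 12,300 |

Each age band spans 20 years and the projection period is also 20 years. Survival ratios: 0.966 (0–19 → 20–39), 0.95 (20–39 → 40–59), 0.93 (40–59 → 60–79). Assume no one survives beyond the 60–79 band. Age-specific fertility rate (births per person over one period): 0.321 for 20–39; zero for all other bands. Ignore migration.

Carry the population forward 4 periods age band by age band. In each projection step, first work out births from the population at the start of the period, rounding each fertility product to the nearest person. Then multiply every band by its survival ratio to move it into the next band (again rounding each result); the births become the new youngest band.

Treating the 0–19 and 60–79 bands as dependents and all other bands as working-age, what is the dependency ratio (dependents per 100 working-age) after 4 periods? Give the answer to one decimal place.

133.6

Call the bands 1 to 4, youngest first.
Period 1:
Births: 16600 × 0.321 = 5329
Band 2: 8500 × 0.966 = 8211
Band 3: 16600 × 0.95 = 15770
Band 4: 2800 × 0.93 = 2604
→ [5329, 8211, 15770, 2604]
Period 2:
Births: 8211 × 0.321 = 2636
Band 2: 5329 × 0.966 = 5148
Band 3: 8211 × 0.95 = 7800
Band 4: 15770 × 0.93 = 14666
→ [2636, 5148, 7800, 14666]
Period 3:
Births: 5148 × 0.321 = 1653
Band 2: 2636 × 0.966 = 2546
Band 3: 5148 × 0.95 = 4891
Band 4: 7800 × 0.93 = 7254
→ [1653, 2546, 4891, 7254]
Period 4:
Births: 2546 × 0.321 = 817
Band 2: 1653 × 0.966 = 1597
Band 3: 2546 × 0.95 = 2419
Band 4: 4891 × 0.93 = 4549
→ [817, 1597, 2419, 4549]
Dependents (band 0–19 + band 60–79) = 817 + 4549 = 5366; working-age = 4016; ratio = 5366/4016 × 100 = 133.6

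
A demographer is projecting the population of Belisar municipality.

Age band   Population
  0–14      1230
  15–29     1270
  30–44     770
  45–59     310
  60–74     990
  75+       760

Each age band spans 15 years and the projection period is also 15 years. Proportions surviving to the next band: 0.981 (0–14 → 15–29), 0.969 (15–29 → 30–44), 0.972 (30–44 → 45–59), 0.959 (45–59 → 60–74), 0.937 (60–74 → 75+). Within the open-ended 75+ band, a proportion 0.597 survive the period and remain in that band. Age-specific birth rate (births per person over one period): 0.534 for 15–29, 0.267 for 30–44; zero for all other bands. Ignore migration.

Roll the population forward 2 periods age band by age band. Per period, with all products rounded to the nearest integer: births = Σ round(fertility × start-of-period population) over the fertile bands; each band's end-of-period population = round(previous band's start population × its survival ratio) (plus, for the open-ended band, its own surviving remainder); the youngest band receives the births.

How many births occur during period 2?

974

[period 1]
Births: 1270 × 0.534 = 678 ; 770 × 0.267 = 206 → total 884
15–29: 1230 × 0.981 = 1207
30–44: 1270 × 0.969 = 1231
45–59: 770 × 0.972 = 748
60–74: 310 × 0.959 = 297
75+: 990 × 0.937 + 760 × 0.597 = 928 + 454 = 1382
Population now: 0–14=884, 15–29=1207, 30–44=1231, 45–59=748, 60–74=297, 75+=1382
[period 2]
Births: 1207 × 0.534 = 645 ; 1231 × 0.267 = 329 → total 974
15–29: 884 × 0.981 = 867
30–44: 1207 × 0.969 = 1170
45–59: 1231 × 0.972 = 1197
60–74: 748 × 0.959 = 717
75+: 297 × 0.937 + 1382 × 0.597 = 278 + 825 = 1103
Population now: 0–14=974, 15–29=867, 30–44=1170, 45–59=1197, 60–74=717, 75+=1103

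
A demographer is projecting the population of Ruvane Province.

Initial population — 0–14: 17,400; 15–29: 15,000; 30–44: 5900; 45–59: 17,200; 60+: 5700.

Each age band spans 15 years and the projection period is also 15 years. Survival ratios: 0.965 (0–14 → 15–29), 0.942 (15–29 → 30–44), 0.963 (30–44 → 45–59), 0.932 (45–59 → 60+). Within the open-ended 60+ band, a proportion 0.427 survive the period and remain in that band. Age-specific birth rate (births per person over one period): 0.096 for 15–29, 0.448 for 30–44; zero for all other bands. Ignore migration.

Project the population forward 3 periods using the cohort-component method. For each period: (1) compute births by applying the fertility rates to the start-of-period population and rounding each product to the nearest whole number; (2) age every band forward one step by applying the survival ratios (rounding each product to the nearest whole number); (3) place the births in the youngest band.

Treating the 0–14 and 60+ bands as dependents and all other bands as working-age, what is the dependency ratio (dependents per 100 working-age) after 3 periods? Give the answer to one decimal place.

— Period 1 —
Births: 15000 × 0.096 = 1440 ; 5900 × 0.448 = 2643 → total 4083
15–29: 17400 × 0.965 = 16791
30–44: 15000 × 0.942 = 14130
45–59: 5900 × 0.963 = 5682
60+: 17200 × 0.932 + 5700 × 0.427 = 16030 + 2434 = 18464
Giving 4083 / 16791 / 14130 / 5682 / 18464.
— Period 2 —
Births: 16791 × 0.096 = 1612 ; 14130 × 0.448 = 6330 → total 7942
15–29: 4083 × 0.965 = 3940
30–44: 16791 × 0.942 = 15817
45–59: 14130 × 0.963 = 13607
60+: 5682 × 0.932 + 18464 × 0.427 = 5296 + 7884 = 13180
Giving 7942 / 3940 / 15817 / 13607 / 13180.
— Period 3 —
Births: 3940 × 0.096 = 378 ; 15817 × 0.448 = 7086 → total 7464
15–29: 7942 × 0.965 = 7664
30–44: 3940 × 0.942 = 3711
45–59: 15817 × 0.963 = 15232
60+: 13607 × 0.932 + 13180 × 0.427 = 12682 + 5628 = 18310
Giving 7464 / 7664 / 3711 / 15232 / 18310.
Dependents (band 0–14 + band 60+) = 7464 + 18310 = 25774; working-age = 26607; ratio = 25774/26607 × 100 = 96.9

96.9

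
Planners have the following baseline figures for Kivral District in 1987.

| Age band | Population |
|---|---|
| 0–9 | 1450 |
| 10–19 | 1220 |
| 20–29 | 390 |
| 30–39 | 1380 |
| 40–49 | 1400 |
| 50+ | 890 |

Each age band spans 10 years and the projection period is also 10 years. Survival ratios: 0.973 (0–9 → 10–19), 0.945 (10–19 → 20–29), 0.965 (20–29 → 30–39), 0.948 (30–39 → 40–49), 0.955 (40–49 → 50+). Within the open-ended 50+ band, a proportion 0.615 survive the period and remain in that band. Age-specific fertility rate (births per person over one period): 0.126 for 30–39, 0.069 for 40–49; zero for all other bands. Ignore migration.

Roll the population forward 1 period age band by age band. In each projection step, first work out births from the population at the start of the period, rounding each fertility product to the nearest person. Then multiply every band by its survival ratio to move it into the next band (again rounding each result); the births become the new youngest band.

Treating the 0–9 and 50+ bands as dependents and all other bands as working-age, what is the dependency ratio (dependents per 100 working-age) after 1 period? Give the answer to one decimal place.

50.7

Period 1.
Births: 1380 × 0.126 = 174 ; 1400 × 0.069 = 97 — total 271
10–19: 1450 × 0.973 = 1411
20–29: 1220 × 0.945 = 1153
30–39: 390 × 0.965 = 376
40–49: 1380 × 0.948 = 1308
50+: 1400 × 0.955 + 890 × 0.615 = 1337 + 547 = 1884
End of period: [271, 1411, 1153, 376, 1308, 1884]
Dependents (band 0–9 + band 50+) = 271 + 1884 = 2155; working-age = 4248; ratio = 2155/4248 × 100 = 50.7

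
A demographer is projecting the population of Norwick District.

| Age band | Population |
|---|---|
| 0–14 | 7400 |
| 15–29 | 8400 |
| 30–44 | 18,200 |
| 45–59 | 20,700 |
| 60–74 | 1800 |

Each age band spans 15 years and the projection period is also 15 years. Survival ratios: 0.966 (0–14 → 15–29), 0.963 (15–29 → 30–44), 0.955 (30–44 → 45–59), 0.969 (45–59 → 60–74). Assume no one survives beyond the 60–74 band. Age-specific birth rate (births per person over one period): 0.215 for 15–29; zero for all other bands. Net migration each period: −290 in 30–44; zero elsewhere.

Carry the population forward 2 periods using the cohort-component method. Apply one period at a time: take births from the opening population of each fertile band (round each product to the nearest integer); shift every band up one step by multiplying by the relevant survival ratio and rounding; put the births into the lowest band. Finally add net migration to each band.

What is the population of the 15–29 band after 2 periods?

[period 1]
Births: 8400 × 0.215 = 1806
15–29: 7400 × 0.966 = 7148
30–44: 8400 × 0.963 = 8089
45–59: 18200 × 0.955 = 17381
60–74: 20700 × 0.969 = 20058
Net migration: 30–44 − 290 → 7799
Giving 1806 / 7148 / 7799 / 17381 / 20058.
[period 2]
Births: 7148 × 0.215 = 1537
15–29: 1806 × 0.966 = 1745
30–44: 7148 × 0.963 = 6884
45–59: 7799 × 0.955 = 7448
60–74: 17381 × 0.969 = 16842
Net migration: 30–44 − 290 → 6594
Giving 1537 / 1745 / 6594 / 7448 / 16842.

1745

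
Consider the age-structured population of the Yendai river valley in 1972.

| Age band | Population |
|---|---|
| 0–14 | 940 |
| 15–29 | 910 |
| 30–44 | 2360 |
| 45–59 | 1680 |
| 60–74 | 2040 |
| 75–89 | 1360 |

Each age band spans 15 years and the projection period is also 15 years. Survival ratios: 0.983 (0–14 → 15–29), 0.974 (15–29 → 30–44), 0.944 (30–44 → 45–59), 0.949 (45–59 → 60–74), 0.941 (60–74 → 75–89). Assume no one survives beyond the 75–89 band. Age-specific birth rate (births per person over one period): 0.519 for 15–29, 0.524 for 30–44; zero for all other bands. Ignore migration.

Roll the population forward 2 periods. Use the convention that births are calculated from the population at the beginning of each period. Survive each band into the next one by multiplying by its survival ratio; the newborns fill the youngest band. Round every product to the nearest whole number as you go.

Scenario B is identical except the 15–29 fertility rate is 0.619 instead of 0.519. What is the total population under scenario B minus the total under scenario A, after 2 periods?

Period 1.
Births: 910 * 0.519 = 472, 2360 * 0.524 = 1237 — total 1709
15–29: 940 * 0.983 = 924
30–44: 910 * 0.974 = 886
45–59: 2360 * 0.944 = 2228
60–74: 1680 * 0.949 = 1594
75–89: 2040 * 0.941 = 1920
→ [1709, 924, 886, 2228, 1594, 1920]
Period 2.
Births: 924 * 0.519 = 480, 886 * 0.524 = 464 — total 944
15–29: 1709 * 0.983 = 1680
30–44: 924 * 0.974 = 900
45–59: 886 * 0.944 = 836
60–74: 2228 * 0.949 = 2114
75–89: 1594 * 0.941 = 1500
→ [944, 1680, 900, 836, 2114, 1500]
Scenario A total after 2 periods: 7974
Scenario B projection —
Period 1.
Births: 910 * 0.619 = 563, 2360 * 0.524 = 1237 — total 1800
15–29: 940 * 0.983 = 924
30–44: 910 * 0.974 = 886
45–59: 2360 * 0.944 = 2228
60–74: 1680 * 0.949 = 1594
75–89: 2040 * 0.941 = 1920
→ [1800, 924, 886, 2228, 1594, 1920]
Period 2.
Births: 924 * 0.619 = 572, 886 * 0.524 = 464 — total 1036
15–29: 1800 * 0.983 = 1769
30–44: 924 * 0.974 = 900
45–59: 886 * 0.944 = 836
60–74: 2228 * 0.949 = 2114
75–89: 1594 * 0.941 = 1500
→ [1036, 1769, 900, 836, 2114, 1500]
Scenario B total after 2 periods: 8155
Difference B − A = 8155 − 7974 = 181

181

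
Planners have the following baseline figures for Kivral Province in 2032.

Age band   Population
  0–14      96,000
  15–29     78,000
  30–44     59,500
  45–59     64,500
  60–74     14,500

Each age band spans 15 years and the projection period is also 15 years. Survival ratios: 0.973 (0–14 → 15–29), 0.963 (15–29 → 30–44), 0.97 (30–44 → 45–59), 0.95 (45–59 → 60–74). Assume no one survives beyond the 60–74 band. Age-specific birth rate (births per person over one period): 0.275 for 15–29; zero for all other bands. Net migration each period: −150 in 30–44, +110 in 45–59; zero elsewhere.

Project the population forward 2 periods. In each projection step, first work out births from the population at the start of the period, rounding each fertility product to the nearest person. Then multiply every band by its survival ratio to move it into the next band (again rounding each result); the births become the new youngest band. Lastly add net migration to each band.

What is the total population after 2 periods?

Period 1.
Births: 78000 × 0.275 = 21450
15–29: 96000 × 0.973 = 93408
30–44: 78000 × 0.963 = 75114
45–59: 59500 × 0.97 = 57715
60–74: 64500 × 0.95 = 61275
Net migration: 30–44 − 150 → 74964; 45–59 + 110 → 57825
Population now: 0–14=21450, 15–29=93408, 30–44=74964, 45–59=57825, 60–74=61275
Period 2.
Births: 93408 × 0.275 = 25687
15–29: 21450 × 0.973 = 20871
30–44: 93408 × 0.963 = 89952
45–59: 74964 × 0.97 = 72715
60–74: 57825 × 0.95 = 54934
Net migration: 30–44 − 150 → 89802; 45–59 + 110 → 72825
Population now: 0–14=25687, 15–29=20871, 30–44=89802, 45–59=72825, 60–74=54934
Total after period 2: 25687 + 20871 + 89802 + 72825 + 54934 = 264119

264119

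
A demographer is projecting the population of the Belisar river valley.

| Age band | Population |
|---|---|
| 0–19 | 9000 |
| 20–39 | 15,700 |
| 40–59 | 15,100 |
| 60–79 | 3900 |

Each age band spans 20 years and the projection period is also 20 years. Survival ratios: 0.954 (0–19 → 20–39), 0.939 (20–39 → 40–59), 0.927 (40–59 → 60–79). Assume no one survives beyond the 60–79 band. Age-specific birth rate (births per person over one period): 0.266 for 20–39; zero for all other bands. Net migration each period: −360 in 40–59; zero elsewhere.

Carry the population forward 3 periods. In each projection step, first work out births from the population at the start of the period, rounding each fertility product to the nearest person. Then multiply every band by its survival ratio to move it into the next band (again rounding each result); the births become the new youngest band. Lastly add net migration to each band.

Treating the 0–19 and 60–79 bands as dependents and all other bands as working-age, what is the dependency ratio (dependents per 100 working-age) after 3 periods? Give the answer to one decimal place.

147.5

After projecting period 1:
Births: 15700 × 0.266 = 4176
20–39: 9000 × 0.954 = 8586
40–59: 15700 × 0.939 = 14742
60–79: 15100 × 0.927 = 13998
Net migration: 40–59 − 360 → 14382
End of period: [4176, 8586, 14382, 13998]
After projecting period 2:
Births: 8586 × 0.266 = 2284
20–39: 4176 × 0.954 = 3984
40–59: 8586 × 0.939 = 8062
60–79: 14382 × 0.927 = 13332
Net migration: 40–59 − 360 → 7702
End of period: [2284, 3984, 7702, 13332]
After projecting period 3:
Births: 3984 × 0.266 = 1060
20–39: 2284 × 0.954 = 2179
40–59: 3984 × 0.939 = 3741
60–79: 7702 × 0.927 = 7140
Net migration: 40–59 − 360 → 3381
End of period: [1060, 2179, 3381, 7140]
Dependents (band 0–19 + band 60–79) = 1060 + 7140 = 8200; working-age = 5560; ratio = 8200/5560 × 100 = 147.5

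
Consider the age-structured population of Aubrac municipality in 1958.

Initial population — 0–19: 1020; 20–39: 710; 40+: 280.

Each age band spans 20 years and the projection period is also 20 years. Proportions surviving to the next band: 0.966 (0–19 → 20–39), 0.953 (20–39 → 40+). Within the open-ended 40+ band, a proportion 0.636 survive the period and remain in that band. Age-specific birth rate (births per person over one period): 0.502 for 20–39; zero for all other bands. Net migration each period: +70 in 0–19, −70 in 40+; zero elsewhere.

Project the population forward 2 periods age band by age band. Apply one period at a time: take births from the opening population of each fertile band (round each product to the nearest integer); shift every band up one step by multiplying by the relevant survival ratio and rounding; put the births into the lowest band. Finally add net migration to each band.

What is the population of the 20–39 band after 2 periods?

412

[period 1]
Births: 710 × 0.502 = 356
20–39: 1020 × 0.966 = 985
40+: 710 × 0.953 + 280 × 0.636 = 677 + 178 = 855
Net migration: 0–19 + 70 → 426; 40+ − 70 → 785
Giving 426 / 985 / 785.
[period 2]
Births: 985 × 0.502 = 494
20–39: 426 × 0.966 = 412
40+: 985 × 0.953 + 785 × 0.636 = 939 + 499 = 1438
Net migration: 0–19 + 70 → 564; 40+ − 70 → 1368
Giving 564 / 412 / 1368.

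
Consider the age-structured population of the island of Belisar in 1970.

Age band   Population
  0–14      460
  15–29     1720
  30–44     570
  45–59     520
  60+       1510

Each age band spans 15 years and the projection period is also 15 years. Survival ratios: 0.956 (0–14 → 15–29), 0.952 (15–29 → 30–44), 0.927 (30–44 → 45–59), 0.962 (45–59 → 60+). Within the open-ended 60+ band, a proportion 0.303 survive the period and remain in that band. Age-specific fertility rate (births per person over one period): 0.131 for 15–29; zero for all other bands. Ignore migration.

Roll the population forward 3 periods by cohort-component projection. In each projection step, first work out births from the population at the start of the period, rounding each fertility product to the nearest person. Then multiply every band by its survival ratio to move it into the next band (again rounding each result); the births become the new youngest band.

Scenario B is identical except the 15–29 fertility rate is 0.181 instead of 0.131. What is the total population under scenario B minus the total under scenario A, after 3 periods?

125

Numbering the bands 1..5 from youngest to oldest:
After projecting period 1:
Births: 1720 × 0.131 = 225
Band 2: 460 × 0.956 = 440
Band 3: 1720 × 0.952 = 1637
Band 4: 570 × 0.927 = 528
Band 5: 520 × 0.962 + 1510 × 0.303 = 500 + 458 = 958
End of period: [225, 440, 1637, 528, 958]
After projecting period 2:
Births: 440 × 0.131 = 58
Band 2: 225 × 0.956 = 215
Band 3: 440 × 0.952 = 419
Band 4: 1637 × 0.927 = 1517
Band 5: 528 × 0.962 + 958 × 0.303 = 508 + 290 = 798
End of period: [58, 215, 419, 1517, 798]
After projecting period 3:
Births: 215 × 0.131 = 28
Band 2: 58 × 0.956 = 55
Band 3: 215 × 0.952 = 205
Band 4: 419 × 0.927 = 388
Band 5: 1517 × 0.962 + 798 × 0.303 = 1459 + 242 = 1701
End of period: [28, 55, 205, 388, 1701]
Scenario A total after 3 periods: 2377
Scenario B projection —
After projecting period 1:
Births: 1720 × 0.181 = 311
Band 2: 460 × 0.956 = 440
Band 3: 1720 × 0.952 = 1637
Band 4: 570 × 0.927 = 528
Band 5: 520 × 0.962 + 1510 × 0.303 = 500 + 458 = 958
End of period: [311, 440, 1637, 528, 958]
After projecting period 2:
Births: 440 × 0.181 = 80
Band 2: 311 × 0.956 = 297
Band 3: 440 × 0.952 = 419
Band 4: 1637 × 0.927 = 1517
Band 5: 528 × 0.962 + 958 × 0.303 = 508 + 290 = 798
End of period: [80, 297, 419, 1517, 798]
After projecting period 3:
Births: 297 × 0.181 = 54
Band 2: 80 × 0.956 = 76
Band 3: 297 × 0.952 = 283
Band 4: 419 × 0.927 = 388
Band 5: 1517 × 0.962 + 798 × 0.303 = 1459 + 242 = 1701
End of period: [54, 76, 283, 388, 1701]
Scenario B total after 3 periods: 2502
Difference B − A = 2502 − 2377 = 125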